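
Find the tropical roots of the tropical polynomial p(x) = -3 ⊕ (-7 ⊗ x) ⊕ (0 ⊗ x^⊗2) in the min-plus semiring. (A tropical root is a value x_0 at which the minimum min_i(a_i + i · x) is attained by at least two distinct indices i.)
Roots: {-7, 4}

Each tropical root is a break point of the lower envelope of the lines y = a_i + i · x (there are 3 lines, with slopes 0, 1, ..., 2). Only the lines that attain the minimum somewhere contribute to roots; other lines are dominated. Here the surviving (envelope) indices are i = 2, i = 1, i = 0.
Intersections between consecutive envelope lines give the roots: for adjacent envelope indices i < j the intersection is x = (a_i − a_j) / (j − i). Reading off the sorted break points: {-7, 4}.
Verification: at each break x_0, at least two indices attain the minimum of min_i(a_i + i · x_0).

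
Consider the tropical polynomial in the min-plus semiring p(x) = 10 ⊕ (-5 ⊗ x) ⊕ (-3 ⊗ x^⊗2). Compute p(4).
p(4) = -1

A tropical monomial a ⊗ x^⊗i evaluates to a + i · x. Evaluating each term at x = 4:
  Term 0 contributes 10 + 0 · 4 = 10
  Term 1 contributes -5 + 1 · 4 = -1
  Term 2 contributes -3 + 2 · 4 = 5
p(4) = ⊕ of these = min[10, -1, 5] = -1.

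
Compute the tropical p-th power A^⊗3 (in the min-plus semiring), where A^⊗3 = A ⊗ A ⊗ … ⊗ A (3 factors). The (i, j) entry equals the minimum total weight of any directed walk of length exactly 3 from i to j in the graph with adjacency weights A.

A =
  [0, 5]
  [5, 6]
A^⊗3 =
  [0, 5]
  [5, 10]

Each entry (A^⊗3)_ij equals the minimum over all length-3 walks i = v_0 → v_1 → … → v_3 = j of Σ_t A[v_t][v_{t+1}]. For example, for (i, j) = (0, 1) we minimise over 4 possible intermediate vertex sequences; the minimum is 5, attained along the walk 0 → 0 → 0 → 1.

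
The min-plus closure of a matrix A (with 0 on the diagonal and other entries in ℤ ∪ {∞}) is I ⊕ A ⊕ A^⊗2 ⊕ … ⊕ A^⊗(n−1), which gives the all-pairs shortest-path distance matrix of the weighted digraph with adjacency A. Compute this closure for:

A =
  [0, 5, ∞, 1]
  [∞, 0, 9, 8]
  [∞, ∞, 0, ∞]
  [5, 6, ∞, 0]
Closure =
  [0, 5, 14, 1]
  [13, 0, 9, 8]
  [∞, ∞, 0, ∞]
  [5, 6, 15, 0]

This is the Floyd-Warshall all-pairs shortest-path computation. For each intermediate vertex k = 0, 1, …, 3, update dist[i][j] ← min(dist[i][j], dist[i][k] + dist[k][j]). The final matrix gives, for each (i, j), the minimum total weight of any directed path from i to j (possibly empty when i = j).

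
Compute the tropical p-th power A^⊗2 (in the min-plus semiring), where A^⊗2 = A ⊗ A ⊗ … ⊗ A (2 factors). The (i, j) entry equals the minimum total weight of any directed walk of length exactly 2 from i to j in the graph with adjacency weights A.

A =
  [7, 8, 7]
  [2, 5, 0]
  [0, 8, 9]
A^⊗2 =
  [7, 13, 8]
  [0, 8, 5]
  [7, 8, 7]

Each entry (A^⊗2)_ij equals the minimum over all length-2 walks i = v_0 → v_1 → … → v_2 = j of Σ_t A[v_t][v_{t+1}]. For example, for (i, j) = (0, 2) we minimise over 3 possible intermediate vertex sequences; the minimum is 8, attained along the walk 0 → 1 → 2.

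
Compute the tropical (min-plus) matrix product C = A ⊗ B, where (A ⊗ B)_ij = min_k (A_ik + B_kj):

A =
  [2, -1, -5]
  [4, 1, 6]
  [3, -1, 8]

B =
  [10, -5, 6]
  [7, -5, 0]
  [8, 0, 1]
A ⊗ B =
  [3, -6, -4]
  [8, -4, 1]
  [6, -6, -1]

Apply the min-plus product entry-by-entry:
  C[0][0] = min over k of (A[0][0] + B[0][0] = 2 + 10 = 12, A[0][1] + B[1][0] = -1 + 7 = 6, A[0][2] + B[2][0] = -5 + 8 = 3) = 3 (attained at k = 2)
  C[0][1] = min over k of (A[0][0] + B[0][1] = 2 + -5 = -3, A[0][1] + B[1][1] = -1 + -5 = -6, A[0][2] + B[2][1] = -5 + 0 = -5) = -6 (attained at k = 1)
  C[0][2] = min over k of (A[0][0] + B[0][2] = 2 + 6 = 8, A[0][1] + B[1][2] = -1 + 0 = -1, A[0][2] + B[2][2] = -5 + 1 = -4) = -4 (attained at k = 2)
  C[1][0] = min over k of (A[1][0] + B[0][0] = 4 + 10 = 14, A[1][1] + B[1][0] = 1 + 7 = 8, A[1][2] + B[2][0] = 6 + 8 = 14) = 8 (attained at k = 1)
  C[1][1] = min over k of (A[1][0] + B[0][1] = 4 + -5 = -1, A[1][1] + B[1][1] = 1 + -5 = -4, A[1][2] + B[2][1] = 6 + 0 = 6) = -4 (attained at k = 1)
  C[1][2] = min over k of (A[1][0] + B[0][2] = 4 + 6 = 10, A[1][1] + B[1][2] = 1 + 0 = 1, A[1][2] + B[2][2] = 6 + 1 = 7) = 1 (attained at k = 1)
  C[2][0] = min over k of (A[2][0] + B[0][0] = 3 + 10 = 13, A[2][1] + B[1][0] = -1 + 7 = 6, A[2][2] + B[2][0] = 8 + 8 = 16) = 6 (attained at k = 1)
  C[2][1] = min over k of (A[2][0] + B[0][1] = 3 + -5 = -2, A[2][1] + B[1][1] = -1 + -5 = -6, A[2][2] + B[2][1] = 8 + 0 = 8) = -6 (attained at k = 1)
  C[2][2] = min over k of (A[2][0] + B[0][2] = 3 + 6 = 9, A[2][1] + B[1][2] = -1 + 0 = -1, A[2][2] + B[2][2] = 8 + 1 = 9) = -1 (attained at k = 1)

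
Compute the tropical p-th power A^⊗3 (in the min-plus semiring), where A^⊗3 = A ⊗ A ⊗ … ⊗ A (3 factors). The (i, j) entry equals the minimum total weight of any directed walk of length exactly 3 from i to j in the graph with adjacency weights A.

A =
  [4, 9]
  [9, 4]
A^⊗3 =
  [12, 17]
  [17, 12]

Each entry (A^⊗3)_ij equals the minimum over all length-3 walks i = v_0 → v_1 → … → v_3 = j of Σ_t A[v_t][v_{t+1}]. For example, for (i, j) = (0, 1) we minimise over 4 possible intermediate vertex sequences; the minimum is 17, attained along the walk 0 → 0 → 0 → 1.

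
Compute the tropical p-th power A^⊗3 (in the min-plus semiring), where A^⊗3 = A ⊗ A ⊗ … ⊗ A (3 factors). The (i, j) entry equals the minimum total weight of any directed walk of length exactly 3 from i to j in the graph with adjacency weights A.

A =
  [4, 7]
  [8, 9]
A^⊗3 =
  [12, 15]
  [16, 19]

Each entry (A^⊗3)_ij equals the minimum over all length-3 walks i = v_0 → v_1 → … → v_3 = j of Σ_t A[v_t][v_{t+1}]. For example, for (i, j) = (0, 1) we minimise over 4 possible intermediate vertex sequences; the minimum is 15, attained along the walk 0 → 0 → 0 → 1.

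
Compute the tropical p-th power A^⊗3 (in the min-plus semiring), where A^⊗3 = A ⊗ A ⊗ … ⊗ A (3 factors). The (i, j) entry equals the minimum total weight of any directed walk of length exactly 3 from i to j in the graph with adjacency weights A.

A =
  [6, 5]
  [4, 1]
A^⊗3 =
  [10, 7]
  [6, 3]

Each entry (A^⊗3)_ij equals the minimum over all length-3 walks i = v_0 → v_1 → … → v_3 = j of Σ_t A[v_t][v_{t+1}]. For example, for (i, j) = (0, 1) we minimise over 4 possible intermediate vertex sequences; the minimum is 7, attained along the walk 0 → 1 → 1 → 1.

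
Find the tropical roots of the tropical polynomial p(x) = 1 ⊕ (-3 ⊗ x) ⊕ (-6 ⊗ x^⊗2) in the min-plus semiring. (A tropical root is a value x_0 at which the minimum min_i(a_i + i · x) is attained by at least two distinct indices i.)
Roots: {3, 4}

Each tropical root is a break point of the lower envelope of the lines y = a_i + i · x (there are 3 lines, with slopes 0, 1, ..., 2). Only the lines that attain the minimum somewhere contribute to roots; other lines are dominated. Here the surviving (envelope) indices are i = 2, i = 1, i = 0.
Intersections between consecutive envelope lines give the roots: for adjacent envelope indices i < j the intersection is x = (a_i − a_j) / (j − i). Reading off the sorted break points: {3, 4}.
Verification: at each break x_0, at least two indices attain the minimum of min_i(a_i + i · x_0).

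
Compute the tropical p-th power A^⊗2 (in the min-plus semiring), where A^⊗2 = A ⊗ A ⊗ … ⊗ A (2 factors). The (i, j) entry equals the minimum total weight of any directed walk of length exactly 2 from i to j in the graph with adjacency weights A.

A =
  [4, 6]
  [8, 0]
A^⊗2 =
  [8, 6]
  [8, 0]

Each entry (A^⊗2)_ij equals the minimum over all length-2 walks i = v_0 → v_1 → … → v_2 = j of Σ_t A[v_t][v_{t+1}]. For example, for (i, j) = (0, 1) we minimise over 2 possible intermediate vertex sequences; the minimum is 6, attained along the walk 0 → 1 → 1.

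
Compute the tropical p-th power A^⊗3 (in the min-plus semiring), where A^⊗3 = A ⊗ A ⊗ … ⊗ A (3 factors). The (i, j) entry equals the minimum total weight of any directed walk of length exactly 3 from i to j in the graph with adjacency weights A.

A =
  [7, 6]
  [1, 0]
A^⊗3 =
  [7, 6]
  [1, 0]

Each entry (A^⊗3)_ij equals the minimum over all length-3 walks i = v_0 → v_1 → … → v_3 = j of Σ_t A[v_t][v_{t+1}]. For example, for (i, j) = (0, 1) we minimise over 4 possible intermediate vertex sequences; the minimum is 6, attained along the walk 0 → 1 → 1 → 1.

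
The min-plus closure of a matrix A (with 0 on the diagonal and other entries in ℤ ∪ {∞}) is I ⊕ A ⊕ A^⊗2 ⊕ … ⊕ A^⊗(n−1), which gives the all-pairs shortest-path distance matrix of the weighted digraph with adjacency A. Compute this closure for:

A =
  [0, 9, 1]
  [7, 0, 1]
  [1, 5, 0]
Closure =
  [0, 6, 1]
  [2, 0, 1]
  [1, 5, 0]

This is the Floyd-Warshall all-pairs shortest-path computation. For each intermediate vertex k = 0, 1, …, 2, update dist[i][j] ← min(dist[i][j], dist[i][k] + dist[k][j]). The final matrix gives, for each (i, j), the minimum total weight of any directed path from i to j (possibly empty when i = j).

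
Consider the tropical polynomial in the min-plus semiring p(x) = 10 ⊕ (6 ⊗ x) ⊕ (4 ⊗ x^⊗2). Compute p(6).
p(6) = 10

A tropical monomial a ⊗ x^⊗i evaluates to a + i · x. Evaluating each term at x = 6:
  Term 0 contributes 10 + 0 · 6 = 10
  Term 1 contributes 6 + 1 · 6 = 12
  Term 2 contributes 4 + 2 · 6 = 16
p(6) = ⊕ of these = min[10, 12, 16] = 10.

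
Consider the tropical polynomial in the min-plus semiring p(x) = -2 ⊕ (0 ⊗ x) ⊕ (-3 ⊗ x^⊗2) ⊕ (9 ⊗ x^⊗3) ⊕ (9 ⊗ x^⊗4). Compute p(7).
p(7) = -2

A tropical monomial a ⊗ x^⊗i evaluates to a + i · x. Evaluating each term at x = 7:
  Term 0 contributes -2 + 0 · 7 = -2
  Term 1 contributes 0 + 1 · 7 = 7
  Term 2 contributes -3 + 2 · 7 = 11
  Term 3 contributes 9 + 3 · 7 = 30
  Term 4 contributes 9 + 4 · 7 = 37
p(7) = ⊕ of these = min[-2, 7, 11, 30, 37] = -2.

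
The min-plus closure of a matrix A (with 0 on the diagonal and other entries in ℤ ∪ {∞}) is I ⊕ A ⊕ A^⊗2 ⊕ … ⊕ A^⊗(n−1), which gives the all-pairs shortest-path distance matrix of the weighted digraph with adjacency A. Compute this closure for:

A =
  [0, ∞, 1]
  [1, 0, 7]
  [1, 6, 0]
Closure =
  [0, 7, 1]
  [1, 0, 2]
  [1, 6, 0]

This is the Floyd-Warshall all-pairs shortest-path computation. For each intermediate vertex k = 0, 1, …, 2, update dist[i][j] ← min(dist[i][j], dist[i][k] + dist[k][j]). The final matrix gives, for each (i, j), the minimum total weight of any directed path from i to j (possibly empty when i = j).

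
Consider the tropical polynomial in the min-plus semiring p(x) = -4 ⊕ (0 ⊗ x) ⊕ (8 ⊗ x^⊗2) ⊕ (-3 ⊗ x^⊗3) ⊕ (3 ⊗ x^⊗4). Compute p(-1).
p(-1) = -6

A tropical monomial a ⊗ x^⊗i evaluates to a + i · x. Evaluating each term at x = -1:
  Term 0 contributes -4 + 0 · -1 = -4
  Term 1 contributes 0 + 1 · -1 = -1
  Term 2 contributes 8 + 2 · -1 = 6
  Term 3 contributes -3 + 3 · -1 = -6
  Term 4 contributes 3 + 4 · -1 = -1
p(-1) = ⊕ of these = min[-4, -1, 6, -6, -1] = -6.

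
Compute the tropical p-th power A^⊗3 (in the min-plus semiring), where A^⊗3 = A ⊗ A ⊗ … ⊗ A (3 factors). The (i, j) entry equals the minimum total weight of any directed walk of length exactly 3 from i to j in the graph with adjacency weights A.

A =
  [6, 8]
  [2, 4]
A^⊗3 =
  [14, 16]
  [10, 12]

Each entry (A^⊗3)_ij equals the minimum over all length-3 walks i = v_0 → v_1 → … → v_3 = j of Σ_t A[v_t][v_{t+1}]. For example, for (i, j) = (0, 1) we minimise over 4 possible intermediate vertex sequences; the minimum is 16, attained along the walk 0 → 1 → 1 → 1.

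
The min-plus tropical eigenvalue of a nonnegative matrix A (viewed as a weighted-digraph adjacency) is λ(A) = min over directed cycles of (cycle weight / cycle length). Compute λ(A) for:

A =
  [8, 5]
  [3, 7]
λ(A) = 4

Enumerate directed cycles and compute their means (weight / length). Sample:
  cycle 0 → 0: weight = 8, length = 1, mean = 8/1 ≈ 8.000
  cycle 1 → 1: weight = 7, length = 1, mean = 7/1 ≈ 7.000
  cycle 0 → 1 → 0: weight = 8, length = 2, mean = 8/2 ≈ 4.000
  cycle 1 → 0 → 1: weight = 8, length = 2, mean = 8/2 ≈ 4.000
Minimum mean = 4.000, attained e.g. along the cycle 0 → 1 → 0 with weight 8 and length 2. So λ(A) = 8/2 = 4.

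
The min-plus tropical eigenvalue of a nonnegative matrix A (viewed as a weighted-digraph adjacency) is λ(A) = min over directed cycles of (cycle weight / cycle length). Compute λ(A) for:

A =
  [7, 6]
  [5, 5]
λ(A) = 5

Enumerate directed cycles and compute their means (weight / length). Sample:
  cycle 0 → 0: weight = 7, length = 1, mean = 7/1 ≈ 7.000
  cycle 1 → 1: weight = 5, length = 1, mean = 5/1 ≈ 5.000
  cycle 0 → 1 → 0: weight = 11, length = 2, mean = 11/2 ≈ 5.500
  cycle 1 → 0 → 1: weight = 11, length = 2, mean = 11/2 ≈ 5.500
Minimum mean = 5.000, attained e.g. along the cycle 1 → 1 with weight 5 and length 1. So λ(A) = 5/1 = 5.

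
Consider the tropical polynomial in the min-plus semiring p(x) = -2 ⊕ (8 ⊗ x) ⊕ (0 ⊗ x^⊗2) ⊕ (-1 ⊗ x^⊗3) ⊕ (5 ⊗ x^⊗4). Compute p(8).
p(8) = -2

A tropical monomial a ⊗ x^⊗i evaluates to a + i · x. Evaluating each term at x = 8:
  Term 0 contributes -2 + 0 · 8 = -2
  Term 1 contributes 8 + 1 · 8 = 16
  Term 2 contributes 0 + 2 · 8 = 16
  Term 3 contributes -1 + 3 · 8 = 23
  Term 4 contributes 5 + 4 · 8 = 37
p(8) = ⊕ of these = min[-2, 16, 16, 23, 37] = -2.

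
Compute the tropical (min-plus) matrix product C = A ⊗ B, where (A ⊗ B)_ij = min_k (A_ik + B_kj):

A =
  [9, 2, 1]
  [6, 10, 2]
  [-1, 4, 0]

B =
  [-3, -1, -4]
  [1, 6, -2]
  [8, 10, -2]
A ⊗ B =
  [3, 8, -1]
  [3, 5, 0]
  [-4, -2, -5]

Apply the min-plus product entry-by-entry:
  C[0][0] = min over k of (A[0][0] + B[0][0] = 9 + -3 = 6, A[0][1] + B[1][0] = 2 + 1 = 3, A[0][2] + B[2][0] = 1 + 8 = 9) = 3 (attained at k = 1)
  C[0][1] = min over k of (A[0][0] + B[0][1] = 9 + -1 = 8, A[0][1] + B[1][1] = 2 + 6 = 8, A[0][2] + B[2][1] = 1 + 10 = 11) = 8 (attained at k = 0)
  C[0][2] = min over k of (A[0][0] + B[0][2] = 9 + -4 = 5, A[0][1] + B[1][2] = 2 + -2 = 0, A[0][2] + B[2][2] = 1 + -2 = -1) = -1 (attained at k = 2)
  C[1][0] = min over k of (A[1][0] + B[0][0] = 6 + -3 = 3, A[1][1] + B[1][0] = 10 + 1 = 11, A[1][2] + B[2][0] = 2 + 8 = 10) = 3 (attained at k = 0)
  C[1][1] = min over k of (A[1][0] + B[0][1] = 6 + -1 = 5, A[1][1] + B[1][1] = 10 + 6 = 16, A[1][2] + B[2][1] = 2 + 10 = 12) = 5 (attained at k = 0)
  C[1][2] = min over k of (A[1][0] + B[0][2] = 6 + -4 = 2, A[1][1] + B[1][2] = 10 + -2 = 8, A[1][2] + B[2][2] = 2 + -2 = 0) = 0 (attained at k = 2)
  C[2][0] = min over k of (A[2][0] + B[0][0] = -1 + -3 = -4, A[2][1] + B[1][0] = 4 + 1 = 5, A[2][2] + B[2][0] = 0 + 8 = 8) = -4 (attained at k = 0)
  C[2][1] = min over k of (A[2][0] + B[0][1] = -1 + -1 = -2, A[2][1] + B[1][1] = 4 + 6 = 10, A[2][2] + B[2][1] = 0 + 10 = 10) = -2 (attained at k = 0)
  C[2][2] = min over k of (A[2][0] + B[0][2] = -1 + -4 = -5, A[2][1] + B[1][2] = 4 + -2 = 2, A[2][2] + B[2][2] = 0 + -2 = -2) = -5 (attained at k = 0)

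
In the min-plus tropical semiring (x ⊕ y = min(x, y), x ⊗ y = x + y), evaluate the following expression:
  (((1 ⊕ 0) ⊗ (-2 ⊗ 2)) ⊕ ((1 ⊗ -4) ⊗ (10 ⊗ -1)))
(((1 ⊕ 0) ⊗ (-2 ⊗ 2)) ⊕ ((1 ⊗ -4) ⊗ (10 ⊗ -1))) = 0

Expand innermost to outermost. Recall ⊕ takes the minimum of its arguments and ⊗ takes their sum. Working out the expression (((1 ⊕ 0) ⊗ (-2 ⊗ 2)) ⊕ ((1 ⊗ -4) ⊗ (10 ⊗ -1))) gives 0.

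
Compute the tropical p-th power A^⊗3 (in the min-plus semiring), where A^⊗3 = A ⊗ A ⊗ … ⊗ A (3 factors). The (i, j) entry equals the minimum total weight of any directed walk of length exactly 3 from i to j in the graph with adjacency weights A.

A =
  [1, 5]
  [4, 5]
A^⊗3 =
  [3, 7]
  [6, 10]

Each entry (A^⊗3)_ij equals the minimum over all length-3 walks i = v_0 → v_1 → … → v_3 = j of Σ_t A[v_t][v_{t+1}]. For example, for (i, j) = (0, 1) we minimise over 4 possible intermediate vertex sequences; the minimum is 7, attained along the walk 0 → 0 → 0 → 1.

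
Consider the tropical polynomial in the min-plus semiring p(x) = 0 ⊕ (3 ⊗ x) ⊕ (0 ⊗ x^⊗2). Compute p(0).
p(0) = 0

A tropical monomial a ⊗ x^⊗i evaluates to a + i · x. Evaluating each term at x = 0:
  Term 0 contributes 0 + 0 · 0 = 0
  Term 1 contributes 3 + 1 · 0 = 3
  Term 2 contributes 0 + 2 · 0 = 0
p(0) = ⊕ of these = min[0, 3, 0] = 0.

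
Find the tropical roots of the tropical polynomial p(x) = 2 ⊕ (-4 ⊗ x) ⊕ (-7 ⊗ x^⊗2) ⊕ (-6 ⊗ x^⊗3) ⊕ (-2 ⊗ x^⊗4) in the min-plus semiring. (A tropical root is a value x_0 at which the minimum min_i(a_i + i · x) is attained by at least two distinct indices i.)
Roots: {-4, -1, 3, 6}

Each tropical root is a break point of the lower envelope of the lines y = a_i + i · x (there are 5 lines, with slopes 0, 1, ..., 4). Only the lines that attain the minimum somewhere contribute to roots; other lines are dominated. Here the surviving (envelope) indices are i = 4, i = 3, i = 2, i = 1, i = 0.
Intersections between consecutive envelope lines give the roots: for adjacent envelope indices i < j the intersection is x = (a_i − a_j) / (j − i). Reading off the sorted break points: {-4, -1, 3, 6}.
Verification: at each break x_0, at least two indices attain the minimum of min_i(a_i + i · x_0).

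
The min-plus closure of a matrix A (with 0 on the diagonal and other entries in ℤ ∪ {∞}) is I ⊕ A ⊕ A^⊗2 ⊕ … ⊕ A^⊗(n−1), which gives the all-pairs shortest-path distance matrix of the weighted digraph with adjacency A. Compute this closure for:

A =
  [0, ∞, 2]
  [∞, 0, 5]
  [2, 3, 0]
Closure =
  [0, 5, 2]
  [7, 0, 5]
  [2, 3, 0]

This is the Floyd-Warshall all-pairs shortest-path computation. For each intermediate vertex k = 0, 1, …, 2, update dist[i][j] ← min(dist[i][j], dist[i][k] + dist[k][j]). The final matrix gives, for each (i, j), the minimum total weight of any directed path from i to j (possibly empty when i = j).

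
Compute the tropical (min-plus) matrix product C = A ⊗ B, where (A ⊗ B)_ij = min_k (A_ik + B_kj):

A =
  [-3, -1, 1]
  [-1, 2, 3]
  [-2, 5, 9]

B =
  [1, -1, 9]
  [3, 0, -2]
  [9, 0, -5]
A ⊗ B =
  [-2, -4, -4]
  [0, -2, -2]
  [-1, -3, 3]

Apply the min-plus product entry-by-entry:
  C[0][0] = min over k of (A[0][0] + B[0][0] = -3 + 1 = -2, A[0][1] + B[1][0] = -1 + 3 = 2, A[0][2] + B[2][0] = 1 + 9 = 10) = -2 (attained at k = 0)
  C[0][1] = min over k of (A[0][0] + B[0][1] = -3 + -1 = -4, A[0][1] + B[1][1] = -1 + 0 = -1, A[0][2] + B[2][1] = 1 + 0 = 1) = -4 (attained at k = 0)
  C[0][2] = min over k of (A[0][0] + B[0][2] = -3 + 9 = 6, A[0][1] + B[1][2] = -1 + -2 = -3, A[0][2] + B[2][2] = 1 + -5 = -4) = -4 (attained at k = 2)
  C[1][0] = min over k of (A[1][0] + B[0][0] = -1 + 1 = 0, A[1][1] + B[1][0] = 2 + 3 = 5, A[1][2] + B[2][0] = 3 + 9 = 12) = 0 (attained at k = 0)
  C[1][1] = min over k of (A[1][0] + B[0][1] = -1 + -1 = -2, A[1][1] + B[1][1] = 2 + 0 = 2, A[1][2] + B[2][1] = 3 + 0 = 3) = -2 (attained at k = 0)
  C[1][2] = min over k of (A[1][0] + B[0][2] = -1 + 9 = 8, A[1][1] + B[1][2] = 2 + -2 = 0, A[1][2] + B[2][2] = 3 + -5 = -2) = -2 (attained at k = 2)
  C[2][0] = min over k of (A[2][0] + B[0][0] = -2 + 1 = -1, A[2][1] + B[1][0] = 5 + 3 = 8, A[2][2] + B[2][0] = 9 + 9 = 18) = -1 (attained at k = 0)
  C[2][1] = min over k of (A[2][0] + B[0][1] = -2 + -1 = -3, A[2][1] + B[1][1] = 5 + 0 = 5, A[2][2] + B[2][1] = 9 + 0 = 9) = -3 (attained at k = 0)
  C[2][2] = min over k of (A[2][0] + B[0][2] = -2 + 9 = 7, A[2][1] + B[1][2] = 5 + -2 = 3, A[2][2] + B[2][2] = 9 + -5 = 4) = 3 (attained at k = 1)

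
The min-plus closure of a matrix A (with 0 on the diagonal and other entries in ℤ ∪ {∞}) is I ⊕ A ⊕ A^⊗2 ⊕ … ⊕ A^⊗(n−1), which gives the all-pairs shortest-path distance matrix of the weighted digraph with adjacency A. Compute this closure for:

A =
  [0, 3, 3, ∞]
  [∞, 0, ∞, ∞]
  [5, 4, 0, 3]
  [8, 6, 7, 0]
Closure =
  [0, 3, 3, 6]
  [∞, 0, ∞, ∞]
  [5, 4, 0, 3]
  [8, 6, 7, 0]

This is the Floyd-Warshall all-pairs shortest-path computation. For each intermediate vertex k = 0, 1, …, 3, update dist[i][j] ← min(dist[i][j], dist[i][k] + dist[k][j]). The final matrix gives, for each (i, j), the minimum total weight of any directed path from i to j (possibly empty when i = j).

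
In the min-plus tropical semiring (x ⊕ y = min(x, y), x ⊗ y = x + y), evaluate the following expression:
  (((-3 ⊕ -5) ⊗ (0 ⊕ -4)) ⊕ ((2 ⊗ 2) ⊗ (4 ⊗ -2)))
(((-3 ⊕ -5) ⊗ (0 ⊕ -4)) ⊕ ((2 ⊗ 2) ⊗ (4 ⊗ -2))) = -9

Expand innermost to outermost. Recall ⊕ takes the minimum of its arguments and ⊗ takes their sum. Working out the expression (((-3 ⊕ -5) ⊗ (0 ⊕ -4)) ⊕ ((2 ⊗ 2) ⊗ (4 ⊗ -2))) gives -9.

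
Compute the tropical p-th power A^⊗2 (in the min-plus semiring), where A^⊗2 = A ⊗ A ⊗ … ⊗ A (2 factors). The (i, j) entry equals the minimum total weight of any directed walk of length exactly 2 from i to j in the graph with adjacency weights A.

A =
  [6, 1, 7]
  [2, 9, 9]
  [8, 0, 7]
A^⊗2 =
  [3, 7, 10]
  [8, 3, 9]
  [2, 7, 9]

Each entry (A^⊗2)_ij equals the minimum over all length-2 walks i = v_0 → v_1 → … → v_2 = j of Σ_t A[v_t][v_{t+1}]. For example, for (i, j) = (0, 2) we minimise over 3 possible intermediate vertex sequences; the minimum is 10, attained along the walk 0 → 1 → 2.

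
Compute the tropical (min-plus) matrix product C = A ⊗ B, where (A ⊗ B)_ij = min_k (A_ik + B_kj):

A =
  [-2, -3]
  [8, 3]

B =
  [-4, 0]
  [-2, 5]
A ⊗ B =
  [-6, -2]
  [1, 8]

Apply the min-plus product entry-by-entry:
  C[0][0] = min over k of (A[0][0] + B[0][0] = -2 + -4 = -6, A[0][1] + B[1][0] = -3 + -2 = -5) = -6 (attained at k = 0)
  C[0][1] = min over k of (A[0][0] + B[0][1] = -2 + 0 = -2, A[0][1] + B[1][1] = -3 + 5 = 2) = -2 (attained at k = 0)
  C[1][0] = min over k of (A[1][0] + B[0][0] = 8 + -4 = 4, A[1][1] + B[1][0] = 3 + -2 = 1) = 1 (attained at k = 1)
  C[1][1] = min over k of (A[1][0] + B[0][1] = 8 + 0 = 8, A[1][1] + B[1][1] = 3 + 5 = 8) = 8 (attained at k = 0)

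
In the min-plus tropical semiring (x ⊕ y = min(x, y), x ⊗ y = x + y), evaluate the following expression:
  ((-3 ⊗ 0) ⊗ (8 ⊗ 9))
((-3 ⊗ 0) ⊗ (8 ⊗ 9)) = 14

Expand innermost to outermost. Recall ⊕ takes the minimum of its arguments and ⊗ takes their sum. Working out the expression ((-3 ⊗ 0) ⊗ (8 ⊗ 9)) gives 14.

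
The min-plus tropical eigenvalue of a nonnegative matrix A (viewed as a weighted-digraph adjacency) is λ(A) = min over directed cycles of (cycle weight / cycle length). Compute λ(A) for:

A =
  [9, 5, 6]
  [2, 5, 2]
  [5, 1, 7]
λ(A) = 3/2

Enumerate directed cycles and compute their means (weight / length). Sample:
  cycle 0 → 0: weight = 9, length = 1, mean = 9/1 ≈ 9.000
  cycle 1 → 1: weight = 5, length = 1, mean = 5/1 ≈ 5.000
  cycle 2 → 2: weight = 7, length = 1, mean = 7/1 ≈ 7.000
  cycle 0 → 1 → 0: weight = 7, length = 2, mean = 7/2 ≈ 3.500
  cycle 0 → 2 → 0: weight = 11, length = 2, mean = 11/2 ≈ 5.500
  cycle 1 → 0 → 1: weight = 7, length = 2, mean = 7/2 ≈ 3.500
Minimum mean = 1.500, attained e.g. along the cycle 1 → 2 → 1 with weight 3 and length 2. So λ(A) = 3/2 = 3/2.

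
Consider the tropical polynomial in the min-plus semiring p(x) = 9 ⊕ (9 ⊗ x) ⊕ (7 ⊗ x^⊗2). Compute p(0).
p(0) = 7

A tropical monomial a ⊗ x^⊗i evaluates to a + i · x. Evaluating each term at x = 0:
  Term 0 contributes 9 + 0 · 0 = 9
  Term 1 contributes 9 + 1 · 0 = 9
  Term 2 contributes 7 + 2 · 0 = 7
p(0) = ⊕ of these = min[9, 9, 7] = 7.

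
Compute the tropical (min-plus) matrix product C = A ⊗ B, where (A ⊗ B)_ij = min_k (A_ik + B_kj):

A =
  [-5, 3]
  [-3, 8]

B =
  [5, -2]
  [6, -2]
A ⊗ B =
  [0, -7]
  [2, -5]

Apply the min-plus product entry-by-entry:
  C[0][0] = min over k of (A[0][0] + B[0][0] = -5 + 5 = 0, A[0][1] + B[1][0] = 3 + 6 = 9) = 0 (attained at k = 0)
  C[0][1] = min over k of (A[0][0] + B[0][1] = -5 + -2 = -7, A[0][1] + B[1][1] = 3 + -2 = 1) = -7 (attained at k = 0)
  C[1][0] = min over k of (A[1][0] + B[0][0] = -3 + 5 = 2, A[1][1] + B[1][0] = 8 + 6 = 14) = 2 (attained at k = 0)
  C[1][1] = min over k of (A[1][0] + B[0][1] = -3 + -2 = -5, A[1][1] + B[1][1] = 8 + -2 = 6) = -5 (attained at k = 0)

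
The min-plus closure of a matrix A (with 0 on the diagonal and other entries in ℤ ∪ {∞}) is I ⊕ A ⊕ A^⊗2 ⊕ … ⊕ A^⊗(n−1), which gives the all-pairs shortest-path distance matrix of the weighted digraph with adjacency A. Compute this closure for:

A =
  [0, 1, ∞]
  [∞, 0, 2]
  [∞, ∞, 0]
Closure =
  [0, 1, 3]
  [∞, 0, 2]
  [∞, ∞, 0]

This is the Floyd-Warshall all-pairs shortest-path computation. For each intermediate vertex k = 0, 1, …, 2, update dist[i][j] ← min(dist[i][j], dist[i][k] + dist[k][j]). The final matrix gives, for each (i, j), the minimum total weight of any directed path from i to j (possibly empty when i = j).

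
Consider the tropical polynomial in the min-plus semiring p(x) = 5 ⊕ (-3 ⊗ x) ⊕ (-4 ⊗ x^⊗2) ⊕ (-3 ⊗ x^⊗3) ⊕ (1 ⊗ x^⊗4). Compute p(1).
p(1) = -2

A tropical monomial a ⊗ x^⊗i evaluates to a + i · x. Evaluating each term at x = 1:
  Term 0 contributes 5 + 0 · 1 = 5
  Term 1 contributes -3 + 1 · 1 = -2
  Term 2 contributes -4 + 2 · 1 = -2
  Term 3 contributes -3 + 3 · 1 = 0
  Term 4 contributes 1 + 4 · 1 = 5
p(1) = ⊕ of these = min[5, -2, -2, 0, 5] = -2.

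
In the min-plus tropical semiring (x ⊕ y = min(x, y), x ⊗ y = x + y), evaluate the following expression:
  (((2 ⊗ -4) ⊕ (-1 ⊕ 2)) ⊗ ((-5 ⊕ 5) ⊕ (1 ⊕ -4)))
(((2 ⊗ -4) ⊕ (-1 ⊕ 2)) ⊗ ((-5 ⊕ 5) ⊕ (1 ⊕ -4))) = -7

Expand innermost to outermost. Recall ⊕ takes the minimum of its arguments and ⊗ takes their sum. Working out the expression (((2 ⊗ -4) ⊕ (-1 ⊕ 2)) ⊗ ((-5 ⊕ 5) ⊕ (1 ⊕ -4))) gives -7.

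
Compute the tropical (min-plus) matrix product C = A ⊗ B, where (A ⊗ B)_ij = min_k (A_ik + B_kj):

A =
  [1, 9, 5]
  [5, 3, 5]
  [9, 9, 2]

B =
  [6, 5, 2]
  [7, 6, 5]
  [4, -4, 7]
A ⊗ B =
  [7, 1, 3]
  [9, 1, 7]
  [6, -2, 9]

Apply the min-plus product entry-by-entry:
  C[0][0] = min over k of (A[0][0] + B[0][0] = 1 + 6 = 7, A[0][1] + B[1][0] = 9 + 7 = 16, A[0][2] + B[2][0] = 5 + 4 = 9) = 7 (attained at k = 0)
  C[0][1] = min over k of (A[0][0] + B[0][1] = 1 + 5 = 6, A[0][1] + B[1][1] = 9 + 6 = 15, A[0][2] + B[2][1] = 5 + -4 = 1) = 1 (attained at k = 2)
  C[0][2] = min over k of (A[0][0] + B[0][2] = 1 + 2 = 3, A[0][1] + B[1][2] = 9 + 5 = 14, A[0][2] + B[2][2] = 5 + 7 = 12) = 3 (attained at k = 0)
  C[1][0] = min over k of (A[1][0] + B[0][0] = 5 + 6 = 11, A[1][1] + B[1][0] = 3 + 7 = 10, A[1][2] + B[2][0] = 5 + 4 = 9) = 9 (attained at k = 2)
  C[1][1] = min over k of (A[1][0] + B[0][1] = 5 + 5 = 10, A[1][1] + B[1][1] = 3 + 6 = 9, A[1][2] + B[2][1] = 5 + -4 = 1) = 1 (attained at k = 2)
  C[1][2] = min over k of (A[1][0] + B[0][2] = 5 + 2 = 7, A[1][1] + B[1][2] = 3 + 5 = 8, A[1][2] + B[2][2] = 5 + 7 = 12) = 7 (attained at k = 0)
  C[2][0] = min over k of (A[2][0] + B[0][0] = 9 + 6 = 15, A[2][1] + B[1][0] = 9 + 7 = 16, A[2][2] + B[2][0] = 2 + 4 = 6) = 6 (attained at k = 2)
  C[2][1] = min over k of (A[2][0] + B[0][1] = 9 + 5 = 14, A[2][1] + B[1][1] = 9 + 6 = 15, A[2][2] + B[2][1] = 2 + -4 = -2) = -2 (attained at k = 2)
  C[2][2] = min over k of (A[2][0] + B[0][2] = 9 + 2 = 11, A[2][1] + B[1][2] = 9 + 5 = 14, A[2][2] + B[2][2] = 2 + 7 = 9) = 9 (attained at k = 2)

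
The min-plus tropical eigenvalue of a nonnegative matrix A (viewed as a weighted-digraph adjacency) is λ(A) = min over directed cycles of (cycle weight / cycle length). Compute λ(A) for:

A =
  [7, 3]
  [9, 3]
λ(A) = 3

Enumerate directed cycles and compute their means (weight / length). Sample:
  cycle 0 → 0: weight = 7, length = 1, mean = 7/1 ≈ 7.000
  cycle 1 → 1: weight = 3, length = 1, mean = 3/1 ≈ 3.000
  cycle 0 → 1 → 0: weight = 12, length = 2, mean = 12/2 ≈ 6.000
  cycle 1 → 0 → 1: weight = 12, length = 2, mean = 12/2 ≈ 6.000
Minimum mean = 3.000, attained e.g. along the cycle 1 → 1 with weight 3 and length 1. So λ(A) = 3/1 = 3.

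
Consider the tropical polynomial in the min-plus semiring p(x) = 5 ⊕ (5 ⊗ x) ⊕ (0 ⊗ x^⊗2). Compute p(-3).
p(-3) = -6

A tropical monomial a ⊗ x^⊗i evaluates to a + i · x. Evaluating each term at x = -3:
  Term 0 contributes 5 + 0 · -3 = 5
  Term 1 contributes 5 + 1 · -3 = 2
  Term 2 contributes 0 + 2 · -3 = -6
p(-3) = ⊕ of these = min[5, 2, -6] = -6.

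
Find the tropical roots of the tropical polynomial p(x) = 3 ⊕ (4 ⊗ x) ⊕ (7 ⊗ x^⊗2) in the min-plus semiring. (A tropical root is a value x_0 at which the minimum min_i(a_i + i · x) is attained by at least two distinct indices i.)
Roots: {-3, -1}

Each tropical root is a break point of the lower envelope of the lines y = a_i + i · x (there are 3 lines, with slopes 0, 1, ..., 2). Only the lines that attain the minimum somewhere contribute to roots; other lines are dominated. Here the surviving (envelope) indices are i = 2, i = 1, i = 0.
Intersections between consecutive envelope lines give the roots: for adjacent envelope indices i < j the intersection is x = (a_i − a_j) / (j − i). Reading off the sorted break points: {-3, -1}.
Verification: at each break x_0, at least two indices attain the minimum of min_i(a_i + i · x_0).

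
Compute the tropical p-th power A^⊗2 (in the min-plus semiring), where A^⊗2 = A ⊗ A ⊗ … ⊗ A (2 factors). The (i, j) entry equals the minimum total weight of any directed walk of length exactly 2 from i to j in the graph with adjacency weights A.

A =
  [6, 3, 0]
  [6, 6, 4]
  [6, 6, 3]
A^⊗2 =
  [6, 6, 3]
  [10, 9, 6]
  [9, 9, 6]

Each entry (A^⊗2)_ij equals the minimum over all length-2 walks i = v_0 → v_1 → … → v_2 = j of Σ_t A[v_t][v_{t+1}]. For example, for (i, j) = (0, 2) we minimise over 3 possible intermediate vertex sequences; the minimum is 3, attained along the walk 0 → 2 → 2.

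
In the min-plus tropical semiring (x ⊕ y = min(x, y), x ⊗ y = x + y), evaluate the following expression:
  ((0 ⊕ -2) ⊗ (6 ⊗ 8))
((0 ⊕ -2) ⊗ (6 ⊗ 8)) = 12

Expand innermost to outermost. Recall ⊕ takes the minimum of its arguments and ⊗ takes their sum. Working out the expression ((0 ⊕ -2) ⊗ (6 ⊗ 8)) gives 12.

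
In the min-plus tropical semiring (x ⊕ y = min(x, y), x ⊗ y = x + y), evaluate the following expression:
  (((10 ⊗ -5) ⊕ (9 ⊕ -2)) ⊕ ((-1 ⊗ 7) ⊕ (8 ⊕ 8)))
(((10 ⊗ -5) ⊕ (9 ⊕ -2)) ⊕ ((-1 ⊗ 7) ⊕ (8 ⊕ 8))) = -2

Expand innermost to outermost. Recall ⊕ takes the minimum of its arguments and ⊗ takes their sum. Working out the expression (((10 ⊗ -5) ⊕ (9 ⊕ -2)) ⊕ ((-1 ⊗ 7) ⊕ (8 ⊕ 8))) gives -2.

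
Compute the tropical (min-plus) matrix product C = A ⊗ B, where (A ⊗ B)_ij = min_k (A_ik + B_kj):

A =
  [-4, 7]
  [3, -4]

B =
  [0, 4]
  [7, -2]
A ⊗ B =
  [-4, 0]
  [3, -6]

Apply the min-plus product entry-by-entry:
  C[0][0] = min over k of (A[0][0] + B[0][0] = -4 + 0 = -4, A[0][1] + B[1][0] = 7 + 7 = 14) = -4 (attained at k = 0)
  C[0][1] = min over k of (A[0][0] + B[0][1] = -4 + 4 = 0, A[0][1] + B[1][1] = 7 + -2 = 5) = 0 (attained at k = 0)
  C[1][0] = min over k of (A[1][0] + B[0][0] = 3 + 0 = 3, A[1][1] + B[1][0] = -4 + 7 = 3) = 3 (attained at k = 0)
  C[1][1] = min over k of (A[1][0] + B[0][1] = 3 + 4 = 7, A[1][1] + B[1][1] = -4 + -2 = -6) = -6 (attained at k = 1)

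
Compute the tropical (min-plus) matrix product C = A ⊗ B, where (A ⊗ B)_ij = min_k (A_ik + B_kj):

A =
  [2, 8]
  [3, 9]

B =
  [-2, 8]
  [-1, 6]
A ⊗ B =
  [0, 10]
  [1, 11]

Apply the min-plus product entry-by-entry:
  C[0][0] = min over k of (A[0][0] + B[0][0] = 2 + -2 = 0, A[0][1] + B[1][0] = 8 + -1 = 7) = 0 (attained at k = 0)
  C[0][1] = min over k of (A[0][0] + B[0][1] = 2 + 8 = 10, A[0][1] + B[1][1] = 8 + 6 = 14) = 10 (attained at k = 0)
  C[1][0] = min over k of (A[1][0] + B[0][0] = 3 + -2 = 1, A[1][1] + B[1][0] = 9 + -1 = 8) = 1 (attained at k = 0)
  C[1][1] = min over k of (A[1][0] + B[0][1] = 3 + 8 = 11, A[1][1] + B[1][1] = 9 + 6 = 15) = 11 (attained at k = 0)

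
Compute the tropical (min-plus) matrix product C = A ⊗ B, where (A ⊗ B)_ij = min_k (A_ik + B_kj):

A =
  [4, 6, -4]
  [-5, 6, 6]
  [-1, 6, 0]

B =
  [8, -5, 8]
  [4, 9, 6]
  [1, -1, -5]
A ⊗ B =
  [-3, -5, -9]
  [3, -10, 1]
  [1, -6, -5]

Apply the min-plus product entry-by-entry:
  C[0][0] = min over k of (A[0][0] + B[0][0] = 4 + 8 = 12, A[0][1] + B[1][0] = 6 + 4 = 10, A[0][2] + B[2][0] = -4 + 1 = -3) = -3 (attained at k = 2)
  C[0][1] = min over k of (A[0][0] + B[0][1] = 4 + -5 = -1, A[0][1] + B[1][1] = 6 + 9 = 15, A[0][2] + B[2][1] = -4 + -1 = -5) = -5 (attained at k = 2)
  C[0][2] = min over k of (A[0][0] + B[0][2] = 4 + 8 = 12, A[0][1] + B[1][2] = 6 + 6 = 12, A[0][2] + B[2][2] = -4 + -5 = -9) = -9 (attained at k = 2)
  C[1][0] = min over k of (A[1][0] + B[0][0] = -5 + 8 = 3, A[1][1] + B[1][0] = 6 + 4 = 10, A[1][2] + B[2][0] = 6 + 1 = 7) = 3 (attained at k = 0)
  C[1][1] = min over k of (A[1][0] + B[0][1] = -5 + -5 = -10, A[1][1] + B[1][1] = 6 + 9 = 15, A[1][2] + B[2][1] = 6 + -1 = 5) = -10 (attained at k = 0)
  C[1][2] = min over k of (A[1][0] + B[0][2] = -5 + 8 = 3, A[1][1] + B[1][2] = 6 + 6 = 12, A[1][2] + B[2][2] = 6 + -5 = 1) = 1 (attained at k = 2)
  C[2][0] = min over k of (A[2][0] + B[0][0] = -1 + 8 = 7, A[2][1] + B[1][0] = 6 + 4 = 10, A[2][2] + B[2][0] = 0 + 1 = 1) = 1 (attained at k = 2)
  C[2][1] = min over k of (A[2][0] + B[0][1] = -1 + -5 = -6, A[2][1] + B[1][1] = 6 + 9 = 15, A[2][2] + B[2][1] = 0 + -1 = -1) = -6 (attained at k = 0)
  C[2][2] = min over k of (A[2][0] + B[0][2] = -1 + 8 = 7, A[2][1] + B[1][2] = 6 + 6 = 12, A[2][2] + B[2][2] = 0 + -5 = -5) = -5 (attained at k = 2)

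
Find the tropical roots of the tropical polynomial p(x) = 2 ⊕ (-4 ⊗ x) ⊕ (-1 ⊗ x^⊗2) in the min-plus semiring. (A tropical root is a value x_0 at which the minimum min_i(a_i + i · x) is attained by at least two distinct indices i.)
Roots: {-3, 6}

Each tropical root is a break point of the lower envelope of the lines y = a_i + i · x (there are 3 lines, with slopes 0, 1, ..., 2). Only the lines that attain the minimum somewhere contribute to roots; other lines are dominated. Here the surviving (envelope) indices are i = 2, i = 1, i = 0.
Intersections between consecutive envelope lines give the roots: for adjacent envelope indices i < j the intersection is x = (a_i − a_j) / (j − i). Reading off the sorted break points: {-3, 6}.
Verification: at each break x_0, at least two indices attain the minimum of min_i(a_i + i · x_0).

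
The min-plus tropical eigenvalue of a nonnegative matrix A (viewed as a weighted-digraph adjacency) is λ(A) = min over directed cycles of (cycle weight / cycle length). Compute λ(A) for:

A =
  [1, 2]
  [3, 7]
λ(A) = 1

Enumerate directed cycles and compute their means (weight / length). Sample:
  cycle 0 → 0: weight = 1, length = 1, mean = 1/1 ≈ 1.000
  cycle 1 → 1: weight = 7, length = 1, mean = 7/1 ≈ 7.000
  cycle 0 → 1 → 0: weight = 5, length = 2, mean = 5/2 ≈ 2.500
  cycle 1 → 0 → 1: weight = 5, length = 2, mean = 5/2 ≈ 2.500
Minimum mean = 1.000, attained e.g. along the cycle 0 → 0 with weight 1 and length 1. So λ(A) = 1/1 = 1.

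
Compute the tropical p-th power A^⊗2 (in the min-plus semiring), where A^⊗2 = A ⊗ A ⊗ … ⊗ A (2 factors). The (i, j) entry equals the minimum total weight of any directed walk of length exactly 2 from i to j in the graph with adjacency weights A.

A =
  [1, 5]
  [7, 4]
A^⊗2 =
  [2, 6]
  [8, 8]

Each entry (A^⊗2)_ij equals the minimum over all length-2 walks i = v_0 → v_1 → … → v_2 = j of Σ_t A[v_t][v_{t+1}]. For example, for (i, j) = (0, 1) we minimise over 2 possible intermediate vertex sequences; the minimum is 6, attained along the walk 0 → 0 → 1.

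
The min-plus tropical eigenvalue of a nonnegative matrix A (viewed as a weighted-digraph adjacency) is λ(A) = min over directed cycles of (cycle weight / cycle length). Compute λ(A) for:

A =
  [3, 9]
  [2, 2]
λ(A) = 2

Enumerate directed cycles and compute their means (weight / length). Sample:
  cycle 0 → 0: weight = 3, length = 1, mean = 3/1 ≈ 3.000
  cycle 1 → 1: weight = 2, length = 1, mean = 2/1 ≈ 2.000
  cycle 0 → 1 → 0: weight = 11, length = 2, mean = 11/2 ≈ 5.500
  cycle 1 → 0 → 1: weight = 11, length = 2, mean = 11/2 ≈ 5.500
Minimum mean = 2.000, attained e.g. along the cycle 1 → 1 with weight 2 and length 1. So λ(A) = 2/1 = 2.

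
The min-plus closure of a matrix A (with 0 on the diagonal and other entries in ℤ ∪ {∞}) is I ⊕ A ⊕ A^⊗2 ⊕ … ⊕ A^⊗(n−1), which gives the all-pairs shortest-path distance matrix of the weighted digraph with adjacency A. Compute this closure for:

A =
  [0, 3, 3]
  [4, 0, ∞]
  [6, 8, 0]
Closure =
  [0, 3, 3]
  [4, 0, 7]
  [6, 8, 0]

This is the Floyd-Warshall all-pairs shortest-path computation. For each intermediate vertex k = 0, 1, …, 2, update dist[i][j] ← min(dist[i][j], dist[i][k] + dist[k][j]). The final matrix gives, for each (i, j), the minimum total weight of any directed path from i to j (possibly empty when i = j).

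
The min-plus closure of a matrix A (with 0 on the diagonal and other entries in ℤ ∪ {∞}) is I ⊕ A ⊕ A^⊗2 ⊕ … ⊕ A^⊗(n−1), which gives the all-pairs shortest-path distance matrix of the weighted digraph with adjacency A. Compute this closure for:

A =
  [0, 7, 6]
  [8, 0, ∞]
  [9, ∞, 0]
Closure =
  [0, 7, 6]
  [8, 0, 14]
  [9, 16, 0]

This is the Floyd-Warshall all-pairs shortest-path computation. For each intermediate vertex k = 0, 1, …, 2, update dist[i][j] ← min(dist[i][j], dist[i][k] + dist[k][j]). The final matrix gives, for each (i, j), the minimum total weight of any directed path from i to j (possibly empty when i = j).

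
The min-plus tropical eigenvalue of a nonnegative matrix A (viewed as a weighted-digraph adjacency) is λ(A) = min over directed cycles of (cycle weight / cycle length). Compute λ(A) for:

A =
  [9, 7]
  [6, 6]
λ(A) = 6

Enumerate directed cycles and compute their means (weight / length). Sample:
  cycle 0 → 0: weight = 9, length = 1, mean = 9/1 ≈ 9.000
  cycle 1 → 1: weight = 6, length = 1, mean = 6/1 ≈ 6.000
  cycle 0 → 1 → 0: weight = 13, length = 2, mean = 13/2 ≈ 6.500
  cycle 1 → 0 → 1: weight = 13, length = 2, mean = 13/2 ≈ 6.500
Minimum mean = 6.000, attained e.g. along the cycle 1 → 1 with weight 6 and length 1. So λ(A) = 6/1 = 6.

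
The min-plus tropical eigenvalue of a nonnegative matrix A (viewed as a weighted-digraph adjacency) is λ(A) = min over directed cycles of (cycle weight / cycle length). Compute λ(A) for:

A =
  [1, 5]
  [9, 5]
λ(A) = 1

Enumerate directed cycles and compute their means (weight / length). Sample:
  cycle 0 → 0: weight = 1, length = 1, mean = 1/1 ≈ 1.000
  cycle 1 → 1: weight = 5, length = 1, mean = 5/1 ≈ 5.000
  cycle 0 → 1 → 0: weight = 14, length = 2, mean = 14/2 ≈ 7.000
  cycle 1 → 0 → 1: weight = 14, length = 2, mean = 14/2 ≈ 7.000
Minimum mean = 1.000, attained e.g. along the cycle 0 → 0 with weight 1 and length 1. So λ(A) = 1/1 = 1.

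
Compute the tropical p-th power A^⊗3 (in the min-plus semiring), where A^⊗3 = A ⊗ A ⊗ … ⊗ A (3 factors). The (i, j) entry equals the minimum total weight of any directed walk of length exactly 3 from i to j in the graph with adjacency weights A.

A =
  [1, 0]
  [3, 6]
A^⊗3 =
  [3, 2]
  [5, 4]

Each entry (A^⊗3)_ij equals the minimum over all length-3 walks i = v_0 → v_1 → … → v_3 = j of Σ_t A[v_t][v_{t+1}]. For example, for (i, j) = (0, 1) we minimise over 4 possible intermediate vertex sequences; the minimum is 2, attained along the walk 0 → 0 → 0 → 1.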